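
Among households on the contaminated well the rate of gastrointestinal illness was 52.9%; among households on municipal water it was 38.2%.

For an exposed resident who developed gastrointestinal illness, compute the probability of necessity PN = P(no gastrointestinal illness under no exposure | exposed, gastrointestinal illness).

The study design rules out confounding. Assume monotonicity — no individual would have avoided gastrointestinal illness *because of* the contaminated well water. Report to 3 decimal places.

PN ≈ 0.278

p₁ = 0.529, p₀ = 0.382.
Under exogeneity and monotonicity, PN = (p₁ − p₀) / p₁.
PN = (0.529 − 0.382) / 0.529 = 0.147 / 0.529 ≈ 0.2779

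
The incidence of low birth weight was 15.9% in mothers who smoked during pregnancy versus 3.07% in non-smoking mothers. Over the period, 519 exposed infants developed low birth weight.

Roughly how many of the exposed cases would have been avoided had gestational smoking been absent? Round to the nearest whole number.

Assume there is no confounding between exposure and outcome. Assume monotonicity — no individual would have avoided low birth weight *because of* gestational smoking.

p₁ = 0.159, p₀ = 0.0307.
PN = (p₁ − p₀)/p₁ = (0.159 − 0.0307) / 0.159 ≈ 0.80692.
Attributable cases ≈ PN × (exposed cases) = 0.80692 × 519 ≈ 418.79.

about 419 cases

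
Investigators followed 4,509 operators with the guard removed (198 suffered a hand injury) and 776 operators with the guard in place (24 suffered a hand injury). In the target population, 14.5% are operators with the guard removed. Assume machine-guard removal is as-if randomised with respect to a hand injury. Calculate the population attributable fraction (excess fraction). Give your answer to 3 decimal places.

PAF ≈ 0.057

p₁ = P(outcome | exposed) = 198/4509 = 0.043912
p₀ = P(outcome | unexposed) = 24/776 = 0.030928
Overall risk P(Y=1) = π·p₁ + (1−π)·p₀ = 0.145×0.043912 + 0.855×0.030928 = 0.032811.
Under exogeneity, PAF = [P(Y=1) − p₀] / P(Y=1).
PAF = (0.032811 − 0.030928) / 0.032811 ≈ 0.0574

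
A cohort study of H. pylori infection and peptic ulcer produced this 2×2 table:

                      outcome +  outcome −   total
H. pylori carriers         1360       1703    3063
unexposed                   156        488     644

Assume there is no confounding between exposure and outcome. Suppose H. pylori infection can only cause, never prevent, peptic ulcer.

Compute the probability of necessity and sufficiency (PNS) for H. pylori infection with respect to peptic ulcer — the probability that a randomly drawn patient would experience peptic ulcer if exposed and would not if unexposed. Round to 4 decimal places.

p₁ = P(outcome | exposed) = 1360/3063 = 0.44401
p₀ = P(outcome | unexposed) = 156/644 = 0.24224
Under exogeneity and monotonicity, PNS = p₁ − p₀.
PNS = 0.44401 − 0.24224 = 0.20177

PNS ≈ 0.2018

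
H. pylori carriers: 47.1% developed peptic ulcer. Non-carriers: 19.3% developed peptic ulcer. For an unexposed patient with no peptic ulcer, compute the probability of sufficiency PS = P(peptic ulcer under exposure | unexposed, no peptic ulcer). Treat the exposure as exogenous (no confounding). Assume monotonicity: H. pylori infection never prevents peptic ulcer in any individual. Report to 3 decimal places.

PS ≈ 0.344

p₁ = 0.471, p₀ = 0.193.
Under exogeneity and monotonicity, PS = (p₁ − p₀) / (1 − p₀).
PS = (0.471 − 0.193) / (1 − 0.193) = 0.278 / 0.807 ≈ 0.3445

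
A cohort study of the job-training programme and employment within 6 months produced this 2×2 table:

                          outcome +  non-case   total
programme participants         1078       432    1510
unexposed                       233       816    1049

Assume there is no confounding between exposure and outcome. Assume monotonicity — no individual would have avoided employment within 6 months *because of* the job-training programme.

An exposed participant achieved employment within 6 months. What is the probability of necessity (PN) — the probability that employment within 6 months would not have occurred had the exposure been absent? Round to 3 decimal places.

p₁ = P(outcome | exposed) = 1078/1510 = 0.71391
p₀ = P(outcome | unexposed) = 233/1049 = 0.22212
Under exogeneity and monotonicity, PN = (p₁ − p₀) / p₁.
PN = (0.71391 − 0.22212) / 0.71391 = 0.49179 / 0.71391 ≈ 0.6889

PN ≈ 0.689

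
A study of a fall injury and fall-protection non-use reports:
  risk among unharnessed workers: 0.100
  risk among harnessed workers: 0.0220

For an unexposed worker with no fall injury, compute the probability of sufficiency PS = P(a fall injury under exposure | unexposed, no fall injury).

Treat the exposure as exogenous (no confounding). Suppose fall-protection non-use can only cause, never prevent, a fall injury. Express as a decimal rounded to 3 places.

PS ≈ 0.080

Let p₁ = 0.1, p₀ = 0.022.
Under exogeneity and monotonicity, PS = (p₁ − p₀) / (1 − p₀).
PS = (0.1 − 0.022) / (1 − 0.022) = 0.078 / 0.978 ≈ 0.0798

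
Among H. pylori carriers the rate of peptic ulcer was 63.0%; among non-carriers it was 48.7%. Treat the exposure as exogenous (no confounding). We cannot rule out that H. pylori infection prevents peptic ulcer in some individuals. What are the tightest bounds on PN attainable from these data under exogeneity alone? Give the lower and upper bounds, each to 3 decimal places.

p₁ = 0.63, p₀ = 0.487.
Under exogeneity alone the bounds on PN are max{0,(p₁−p₀)/p₁} ≤ PN ≤ min{1,(1−p₀)/p₁}.
  lower = (p₁ − p₀)/p₁ = 0.143 / 0.63 ≈ 0.2270
  upper = min{1, (1 − p₀)/p₁} = 0.513 / 0.63 ≈ 0.8143

0.227 ≤ PN ≤ 0.814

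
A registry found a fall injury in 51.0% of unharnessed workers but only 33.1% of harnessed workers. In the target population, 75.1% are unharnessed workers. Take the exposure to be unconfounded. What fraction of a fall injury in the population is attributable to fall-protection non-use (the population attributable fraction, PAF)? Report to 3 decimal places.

PAF ≈ 0.289

p₁ = 0.51, p₀ = 0.331.
Overall risk P(Y=1) = π·p₁ + (1−π)·p₀ = 0.751×0.51 + 0.249×0.331 = 0.46543.
Under exogeneity, PAF = [P(Y=1) − p₀] / P(Y=1).
PAF = (0.46543 − 0.331) / 0.46543 ≈ 0.2888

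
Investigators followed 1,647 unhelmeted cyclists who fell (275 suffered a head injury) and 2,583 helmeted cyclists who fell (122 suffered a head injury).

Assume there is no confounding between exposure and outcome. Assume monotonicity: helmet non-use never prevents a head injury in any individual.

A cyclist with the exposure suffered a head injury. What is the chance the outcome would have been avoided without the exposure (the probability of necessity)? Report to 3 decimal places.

PN ≈ 0.717

p₁ = P(outcome | exposed) = 275/1647 = 0.16697
p₀ = P(outcome | unexposed) = 122/2583 = 0.047232
Under exogeneity and monotonicity, PN = (p₁ − p₀) / p₁.
PN = (0.16697 − 0.047232) / 0.16697 = 0.11974 / 0.16697 ≈ 0.7171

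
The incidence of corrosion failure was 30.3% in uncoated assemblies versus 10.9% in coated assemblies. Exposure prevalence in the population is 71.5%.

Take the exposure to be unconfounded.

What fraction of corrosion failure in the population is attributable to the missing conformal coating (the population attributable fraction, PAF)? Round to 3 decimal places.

PAF ≈ 0.560

p₁ = 0.303, p₀ = 0.109.
Overall risk P(Y=1) = π·p₁ + (1−π)·p₀ = 0.715×0.303 + 0.285×0.109 = 0.24771.
Under exogeneity, PAF = [P(Y=1) − p₀] / P(Y=1).
PAF = (0.24771 − 0.109) / 0.24771 ≈ 0.5600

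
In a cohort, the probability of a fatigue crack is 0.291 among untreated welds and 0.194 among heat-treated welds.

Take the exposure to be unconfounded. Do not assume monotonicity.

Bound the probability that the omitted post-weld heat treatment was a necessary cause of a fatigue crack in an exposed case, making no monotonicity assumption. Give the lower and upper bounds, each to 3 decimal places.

Let p₁ = 0.291, p₀ = 0.194.
Under exogeneity alone the bounds on PN are max{0,(p₁−p₀)/p₁} ≤ PN ≤ min{1,(1−p₀)/p₁}.
  lower = (p₁ − p₀)/p₁ = 0.097 / 0.291 ≈ 0.3333
  upper = min{1, (1 − p₀)/p₁} = 0.806 / 0.291 ≈ 2.7698 → capped at 1

0.333 ≤ PN ≤ 1.000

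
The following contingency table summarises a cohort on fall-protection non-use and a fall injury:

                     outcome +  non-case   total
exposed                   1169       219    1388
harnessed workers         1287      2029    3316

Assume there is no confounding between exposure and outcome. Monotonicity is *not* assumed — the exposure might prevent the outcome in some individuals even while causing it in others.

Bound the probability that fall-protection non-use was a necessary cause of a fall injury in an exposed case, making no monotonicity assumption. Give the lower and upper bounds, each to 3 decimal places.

p₁ = P(outcome | exposed) = 1169/1388 = 0.84222
p₀ = P(outcome | unexposed) = 1287/3316 = 0.38812
Under exogeneity alone the bounds on PN are max{0,(p₁−p₀)/p₁} ≤ PN ≤ min{1,(1−p₀)/p₁}.
  lower = (p₁ − p₀)/p₁ = 0.4541 / 0.84222 ≈ 0.5392
  upper = min{1, (1 − p₀)/p₁} = 0.61188 / 0.84222 ≈ 0.7265

0.539 ≤ PN ≤ 0.727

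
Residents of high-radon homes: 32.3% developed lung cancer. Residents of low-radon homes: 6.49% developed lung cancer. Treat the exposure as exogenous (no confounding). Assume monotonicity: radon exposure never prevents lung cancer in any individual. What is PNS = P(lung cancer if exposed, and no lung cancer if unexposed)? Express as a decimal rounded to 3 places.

PNS ≈ 0.258

p₁ = 0.323, p₀ = 0.0649.
Under exogeneity and monotonicity, PNS = p₁ − p₀.
PNS = 0.323 − 0.0649 = 0.2581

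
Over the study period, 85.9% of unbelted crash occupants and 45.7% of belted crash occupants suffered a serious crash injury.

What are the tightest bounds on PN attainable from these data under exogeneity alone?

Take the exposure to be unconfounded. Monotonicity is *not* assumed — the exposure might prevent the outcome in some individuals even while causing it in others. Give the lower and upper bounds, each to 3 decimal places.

0.468 ≤ PN ≤ 0.632

p₁ = 0.859, p₀ = 0.457.
Under exogeneity alone the bounds on PN are max{0,(p₁−p₀)/p₁} ≤ PN ≤ min{1,(1−p₀)/p₁}.
  lower = (p₁ − p₀)/p₁ = 0.402 / 0.859 ≈ 0.4680
  upper = min{1, (1 − p₀)/p₁} = 0.543 / 0.859 ≈ 0.6321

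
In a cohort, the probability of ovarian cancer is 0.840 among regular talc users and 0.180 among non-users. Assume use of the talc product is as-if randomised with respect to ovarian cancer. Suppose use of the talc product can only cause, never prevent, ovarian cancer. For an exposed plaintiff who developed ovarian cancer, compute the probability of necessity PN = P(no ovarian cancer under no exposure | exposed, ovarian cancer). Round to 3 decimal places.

Let p₁ = 0.84, p₀ = 0.18.
Under exogeneity and monotonicity, PN = (p₁ − p₀) / p₁.
PN = (0.84 − 0.18) / 0.84 = 0.66 / 0.84 ≈ 0.7857

PN ≈ 0.786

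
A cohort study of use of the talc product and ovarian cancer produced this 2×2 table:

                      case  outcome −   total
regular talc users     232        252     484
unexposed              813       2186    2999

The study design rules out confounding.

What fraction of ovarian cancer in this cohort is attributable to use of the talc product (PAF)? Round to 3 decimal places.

p₁ = P(outcome | exposed) = 232/484 = 0.47934
p₀ = P(outcome | unexposed) = 813/2999 = 0.27109
Exposure prevalence π = 484/3483 = 0.13896; overall risk P(Y=1) = 0.30003.
Under exogeneity, PAF = [P(Y=1) − p₀]/P(Y=1).
PAF = (0.30003 − 0.27109) / 0.30003 ≈ 0.0965

PAF ≈ 0.096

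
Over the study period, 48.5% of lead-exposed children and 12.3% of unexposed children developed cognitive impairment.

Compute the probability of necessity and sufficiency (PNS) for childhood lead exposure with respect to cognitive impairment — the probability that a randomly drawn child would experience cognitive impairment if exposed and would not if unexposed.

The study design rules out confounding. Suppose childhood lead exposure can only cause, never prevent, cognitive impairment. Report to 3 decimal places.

p₁ = 0.485, p₀ = 0.123.
Under exogeneity and monotonicity, PNS = p₁ − p₀.
PNS = 0.485 − 0.123 = 0.362

PNS ≈ 0.362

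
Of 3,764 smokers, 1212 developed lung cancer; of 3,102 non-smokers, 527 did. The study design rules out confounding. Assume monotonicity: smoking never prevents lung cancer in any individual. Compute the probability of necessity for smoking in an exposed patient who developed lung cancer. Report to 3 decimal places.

p₁ = P(outcome | exposed) = 1212/3764 = 0.322
p₀ = P(outcome | unexposed) = 527/3102 = 0.16989
Under exogeneity and monotonicity, PN = (p₁ − p₀) / p₁.
PN = (0.322 − 0.16989) / 0.322 = 0.15211 / 0.322 ≈ 0.4724

PN ≈ 0.472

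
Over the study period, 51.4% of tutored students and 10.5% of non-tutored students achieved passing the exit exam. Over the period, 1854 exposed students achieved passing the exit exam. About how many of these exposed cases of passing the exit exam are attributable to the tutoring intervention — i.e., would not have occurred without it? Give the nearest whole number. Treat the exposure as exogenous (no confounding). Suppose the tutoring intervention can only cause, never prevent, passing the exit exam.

p₁ = 0.514, p₀ = 0.105.
PN = (p₁ − p₀)/p₁ = (0.514 − 0.105) / 0.514 ≈ 0.79572.
Attributable cases ≈ PN × (exposed cases) = 0.79572 × 1854 ≈ 1475.26.

about 1475 cases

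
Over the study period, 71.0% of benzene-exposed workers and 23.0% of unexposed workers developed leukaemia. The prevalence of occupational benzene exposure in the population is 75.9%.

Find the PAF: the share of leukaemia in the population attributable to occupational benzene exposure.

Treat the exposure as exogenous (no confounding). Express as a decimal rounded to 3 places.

p₁ = 0.71, p₀ = 0.23.
Overall risk P(Y=1) = π·p₁ + (1−π)·p₀ = 0.759×0.71 + 0.241×0.23 = 0.59432.
Under exogeneity, PAF = [P(Y=1) − p₀] / P(Y=1).
PAF = (0.59432 − 0.23) / 0.59432 ≈ 0.6130

PAF ≈ 0.613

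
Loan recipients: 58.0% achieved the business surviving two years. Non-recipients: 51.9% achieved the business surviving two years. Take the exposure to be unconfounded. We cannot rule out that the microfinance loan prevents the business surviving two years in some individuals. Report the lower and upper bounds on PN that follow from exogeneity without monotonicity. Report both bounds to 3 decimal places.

p₁ = 0.58, p₀ = 0.519.
Under exogeneity alone the bounds on PN are max{0,(p₁−p₀)/p₁} ≤ PN ≤ min{1,(1−p₀)/p₁}.
  lower = (p₁ − p₀)/p₁ = 0.061 / 0.58 ≈ 0.1052
  upper = min{1, (1 − p₀)/p₁} = 0.481 / 0.58 ≈ 0.8293

0.105 ≤ PN ≤ 0.829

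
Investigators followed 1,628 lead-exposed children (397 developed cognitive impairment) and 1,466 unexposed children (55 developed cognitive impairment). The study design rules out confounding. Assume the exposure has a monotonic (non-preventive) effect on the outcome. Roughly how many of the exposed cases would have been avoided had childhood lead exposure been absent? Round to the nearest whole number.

about 336 cases

p₁ = P(outcome | exposed) = 397/1628 = 0.24386
p₀ = P(outcome | unexposed) = 55/1466 = 0.037517
PN = (p₁ − p₀)/p₁ = (0.24386 − 0.037517) / 0.24386 ≈ 0.84615.
Attributable cases ≈ PN × (exposed cases) = 0.84615 × 397 ≈ 335.92.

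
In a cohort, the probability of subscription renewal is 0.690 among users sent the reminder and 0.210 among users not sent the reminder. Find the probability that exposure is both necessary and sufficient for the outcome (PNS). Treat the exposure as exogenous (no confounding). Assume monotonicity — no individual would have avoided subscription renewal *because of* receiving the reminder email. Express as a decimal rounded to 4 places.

PNS ≈ 0.4800

Let p₁ = 0.69, p₀ = 0.21.
Under exogeneity and monotonicity, PNS = p₁ − p₀.
PNS = 0.69 − 0.21 = 0.48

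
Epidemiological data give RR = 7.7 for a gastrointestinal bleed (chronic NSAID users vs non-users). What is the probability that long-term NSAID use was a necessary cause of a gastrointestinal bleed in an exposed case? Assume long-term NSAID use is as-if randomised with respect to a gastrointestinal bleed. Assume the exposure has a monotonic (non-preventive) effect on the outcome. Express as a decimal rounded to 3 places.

Under exogeneity and monotonicity, PN = (RR − 1) / RR = 1 − 1/RR.
PN = (7.7 − 1) / 7.7 = 6.7 / 7.7 ≈ 0.8701

PN ≈ 0.870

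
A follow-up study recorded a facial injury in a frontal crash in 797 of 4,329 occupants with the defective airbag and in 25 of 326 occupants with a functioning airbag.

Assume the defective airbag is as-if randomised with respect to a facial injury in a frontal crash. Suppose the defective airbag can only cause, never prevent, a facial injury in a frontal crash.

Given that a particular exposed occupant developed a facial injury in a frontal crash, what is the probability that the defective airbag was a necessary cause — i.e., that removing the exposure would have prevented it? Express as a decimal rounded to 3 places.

p₁ = P(outcome | exposed) = 797/4329 = 0.18411
p₀ = P(outcome | unexposed) = 25/326 = 0.076687
Under exogeneity and monotonicity, PN = (p₁ − p₀) / p₁.
PN = (0.18411 − 0.076687) / 0.18411 = 0.10742 / 0.18411 ≈ 0.5835

PN ≈ 0.583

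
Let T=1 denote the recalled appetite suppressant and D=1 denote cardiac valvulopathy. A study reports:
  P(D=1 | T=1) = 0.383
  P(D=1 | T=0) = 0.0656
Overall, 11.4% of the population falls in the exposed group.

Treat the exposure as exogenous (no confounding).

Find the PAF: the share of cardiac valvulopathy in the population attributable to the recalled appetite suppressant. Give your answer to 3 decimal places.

PAF ≈ 0.355

Let p₁ = 0.383, p₀ = 0.0656.
Overall risk P(Y=1) = π·p₁ + (1−π)·p₀ = 0.114×0.383 + 0.886×0.0656 = 0.10178.
Under exogeneity, PAF = [P(Y=1) − p₀] / P(Y=1).
PAF = (0.10178 − 0.0656) / 0.10178 ≈ 0.3555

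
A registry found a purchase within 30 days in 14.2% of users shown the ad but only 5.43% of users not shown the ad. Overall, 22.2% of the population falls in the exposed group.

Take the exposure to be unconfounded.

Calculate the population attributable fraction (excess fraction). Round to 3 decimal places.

p₁ = 0.142, p₀ = 0.0543.
Overall risk P(Y=1) = π·p₁ + (1−π)·p₀ = 0.222×0.142 + 0.778×0.0543 = 0.073769.
Under exogeneity, PAF = [P(Y=1) − p₀] / P(Y=1).
PAF = (0.073769 − 0.0543) / 0.073769 ≈ 0.2639

PAF ≈ 0.264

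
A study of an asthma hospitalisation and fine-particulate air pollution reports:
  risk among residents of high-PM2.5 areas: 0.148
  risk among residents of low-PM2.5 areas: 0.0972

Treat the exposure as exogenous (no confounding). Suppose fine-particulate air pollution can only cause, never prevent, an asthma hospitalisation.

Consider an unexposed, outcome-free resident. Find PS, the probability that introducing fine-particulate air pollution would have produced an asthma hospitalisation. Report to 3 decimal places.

PS ≈ 0.056

Let p₁ = 0.148, p₀ = 0.0972.
Under exogeneity and monotonicity, PS = (p₁ − p₀) / (1 − p₀).
PS = (0.148 − 0.0972) / (1 − 0.0972) = 0.0508 / 0.9028 ≈ 0.0563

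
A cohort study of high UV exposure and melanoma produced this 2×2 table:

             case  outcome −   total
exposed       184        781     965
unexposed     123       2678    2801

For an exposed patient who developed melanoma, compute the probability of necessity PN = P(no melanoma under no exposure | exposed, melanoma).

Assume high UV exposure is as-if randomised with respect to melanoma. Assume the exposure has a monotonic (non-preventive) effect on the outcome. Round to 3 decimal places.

p₁ = P(outcome | exposed) = 184/965 = 0.19067
p₀ = P(outcome | unexposed) = 123/2801 = 0.043913
Under exogeneity and monotonicity, PN = (p₁ − p₀)/p₁.
PN = (0.19067 − 0.043913) / 0.19067 ≈ 0.7697

PN ≈ 0.770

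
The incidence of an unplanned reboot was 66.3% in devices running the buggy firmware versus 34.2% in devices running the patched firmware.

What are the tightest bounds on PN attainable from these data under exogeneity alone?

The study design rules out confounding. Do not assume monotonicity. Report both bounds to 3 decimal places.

0.484 ≤ PN ≤ 0.992

p₁ = 0.663, p₀ = 0.342.
Under exogeneity alone the bounds on PN are max{0,(p₁−p₀)/p₁} ≤ PN ≤ min{1,(1−p₀)/p₁}.
  lower = (p₁ − p₀)/p₁ = 0.321 / 0.663 ≈ 0.4842
  upper = min{1, (1 − p₀)/p₁} = 0.658 / 0.663 ≈ 0.9925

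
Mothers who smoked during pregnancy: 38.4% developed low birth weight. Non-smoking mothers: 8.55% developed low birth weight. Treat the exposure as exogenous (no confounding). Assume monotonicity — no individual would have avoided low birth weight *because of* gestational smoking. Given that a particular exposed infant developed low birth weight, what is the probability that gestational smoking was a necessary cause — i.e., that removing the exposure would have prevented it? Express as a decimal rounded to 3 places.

PN ≈ 0.777

p₁ = 0.384, p₀ = 0.0855.
Under exogeneity and monotonicity, PN = (p₁ − p₀) / p₁.
PN = (0.384 − 0.0855) / 0.384 = 0.2985 / 0.384 ≈ 0.7773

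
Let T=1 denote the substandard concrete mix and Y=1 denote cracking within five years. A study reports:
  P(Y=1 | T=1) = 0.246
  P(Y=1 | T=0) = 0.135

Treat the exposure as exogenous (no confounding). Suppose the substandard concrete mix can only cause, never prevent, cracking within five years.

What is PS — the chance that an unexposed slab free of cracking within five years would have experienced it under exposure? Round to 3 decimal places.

Let p₁ = 0.246, p₀ = 0.135.
Under exogeneity and monotonicity, PS = (p₁ − p₀) / (1 − p₀).
PS = (0.246 − 0.135) / (1 − 0.135) = 0.111 / 0.865 ≈ 0.1283

PS ≈ 0.128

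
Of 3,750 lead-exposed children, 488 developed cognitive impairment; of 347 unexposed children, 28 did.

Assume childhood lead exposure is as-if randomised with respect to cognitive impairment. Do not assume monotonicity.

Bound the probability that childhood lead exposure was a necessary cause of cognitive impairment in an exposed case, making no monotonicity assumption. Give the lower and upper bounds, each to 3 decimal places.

0.380 ≤ PN ≤ 1.000

p₁ = P(outcome | exposed) = 488/3750 = 0.13013
p₀ = P(outcome | unexposed) = 28/347 = 0.080692
Under exogeneity alone the bounds on PN are max{0,(p₁−p₀)/p₁} ≤ PN ≤ min{1,(1−p₀)/p₁}.
  lower = (p₁ − p₀)/p₁ = 0.049442 / 0.13013 ≈ 0.3799
  upper = min{1, (1 − p₀)/p₁} = 0.91931 / 0.13013 ≈ 7.0644 → capped at 1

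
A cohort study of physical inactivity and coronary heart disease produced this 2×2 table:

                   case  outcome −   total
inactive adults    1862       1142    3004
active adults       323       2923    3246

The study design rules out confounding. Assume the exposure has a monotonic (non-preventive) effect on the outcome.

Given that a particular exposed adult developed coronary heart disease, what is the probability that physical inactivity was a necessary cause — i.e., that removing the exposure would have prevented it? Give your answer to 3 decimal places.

PN ≈ 0.839

p₁ = P(outcome | exposed) = 1862/3004 = 0.61984
p₀ = P(outcome | unexposed) = 323/3246 = 0.099507
Under exogeneity and monotonicity, PN = (p₁ − p₀)/p₁.
PN = (0.61984 − 0.099507) / 0.61984 ≈ 0.8395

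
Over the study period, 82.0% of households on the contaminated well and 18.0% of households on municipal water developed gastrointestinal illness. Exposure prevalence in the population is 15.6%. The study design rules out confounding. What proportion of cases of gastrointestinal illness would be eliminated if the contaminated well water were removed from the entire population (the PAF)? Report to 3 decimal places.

p₁ = 0.82, p₀ = 0.18.
Overall risk P(Y=1) = π·p₁ + (1−π)·p₀ = 0.156×0.82 + 0.844×0.18 = 0.27984.
Under exogeneity, PAF = [P(Y=1) − p₀] / P(Y=1).
PAF = (0.27984 − 0.18) / 0.27984 ≈ 0.3568

PAF ≈ 0.357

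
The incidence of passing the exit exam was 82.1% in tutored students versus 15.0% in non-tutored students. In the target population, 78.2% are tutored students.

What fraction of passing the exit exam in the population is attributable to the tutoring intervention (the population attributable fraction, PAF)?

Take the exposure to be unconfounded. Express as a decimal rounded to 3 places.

PAF ≈ 0.778

p₁ = 0.821, p₀ = 0.15.
Overall risk P(Y=1) = π·p₁ + (1−π)·p₀ = 0.782×0.821 + 0.218×0.15 = 0.67472.
Under exogeneity, PAF = [P(Y=1) − p₀] / P(Y=1).
PAF = (0.67472 − 0.15) / 0.67472 ≈ 0.7777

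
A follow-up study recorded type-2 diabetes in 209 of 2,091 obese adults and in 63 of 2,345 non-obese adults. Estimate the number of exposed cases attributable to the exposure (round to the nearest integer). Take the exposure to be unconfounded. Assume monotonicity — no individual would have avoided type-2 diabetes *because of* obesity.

p₁ = P(outcome | exposed) = 209/2091 = 0.099952
p₀ = P(outcome | unexposed) = 63/2345 = 0.026866
PN = (p₁ − p₀)/p₁ = (0.099952 − 0.026866) / 0.099952 ≈ 0.73121.
Attributable cases ≈ PN × (exposed cases) = 0.73121 × 209 ≈ 152.82.

about 153 cases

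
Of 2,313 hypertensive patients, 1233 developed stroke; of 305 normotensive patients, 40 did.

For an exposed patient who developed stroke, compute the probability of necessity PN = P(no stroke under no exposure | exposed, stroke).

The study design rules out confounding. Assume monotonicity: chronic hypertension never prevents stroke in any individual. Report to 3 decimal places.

PN ≈ 0.754

p₁ = P(outcome | exposed) = 1233/2313 = 0.53307
p₀ = P(outcome | unexposed) = 40/305 = 0.13115
Under exogeneity and monotonicity, PN = (p₁ − p₀) / p₁.
PN = (0.53307 − 0.13115) / 0.53307 = 0.40193 / 0.53307 ≈ 0.7540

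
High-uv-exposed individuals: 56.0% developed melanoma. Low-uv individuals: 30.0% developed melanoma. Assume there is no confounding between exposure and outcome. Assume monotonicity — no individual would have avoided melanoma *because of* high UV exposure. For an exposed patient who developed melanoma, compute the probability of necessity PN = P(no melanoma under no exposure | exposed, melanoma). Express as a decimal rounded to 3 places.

p₁ = 0.56, p₀ = 0.3.
Under exogeneity and monotonicity, PN = (p₁ − p₀) / p₁.
PN = (0.56 − 0.3) / 0.56 = 0.26 / 0.56 ≈ 0.4643

PN ≈ 0.464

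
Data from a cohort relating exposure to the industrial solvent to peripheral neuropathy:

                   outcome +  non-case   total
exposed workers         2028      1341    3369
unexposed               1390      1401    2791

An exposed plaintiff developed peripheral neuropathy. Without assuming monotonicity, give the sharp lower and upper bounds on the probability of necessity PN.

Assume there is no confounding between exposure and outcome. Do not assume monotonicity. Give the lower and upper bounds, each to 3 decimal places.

p₁ = P(outcome | exposed) = 2028/3369 = 0.60196
p₀ = P(outcome | unexposed) = 1390/2791 = 0.49803
Under exogeneity alone the bounds on PN are max{0,(p₁−p₀)/p₁} ≤ PN ≤ min{1,(1−p₀)/p₁}.
  lower = (p₁ − p₀)/p₁ = 0.10393 / 0.60196 ≈ 0.1727
  upper = min{1, (1 − p₀)/p₁} = 0.50197 / 0.60196 ≈ 0.8339

0.173 ≤ PN ≤ 0.834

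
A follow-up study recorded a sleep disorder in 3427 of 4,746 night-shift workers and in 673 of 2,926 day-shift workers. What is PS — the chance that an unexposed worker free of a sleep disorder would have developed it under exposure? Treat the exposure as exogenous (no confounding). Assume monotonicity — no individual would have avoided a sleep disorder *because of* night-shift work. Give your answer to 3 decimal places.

PS ≈ 0.639

p₁ = P(outcome | exposed) = 3427/4746 = 0.72208
p₀ = P(outcome | unexposed) = 673/2926 = 0.23001
Under exogeneity and monotonicity, PS = (p₁ − p₀) / (1 − p₀).
PS = (0.72208 − 0.23001) / (1 − 0.23001) = 0.49207 / 0.76999 ≈ 0.6391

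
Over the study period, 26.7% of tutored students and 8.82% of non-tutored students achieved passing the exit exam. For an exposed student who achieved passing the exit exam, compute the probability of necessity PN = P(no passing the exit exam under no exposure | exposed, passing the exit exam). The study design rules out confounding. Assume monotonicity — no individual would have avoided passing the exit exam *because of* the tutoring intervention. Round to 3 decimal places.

PN ≈ 0.670

p₁ = 0.267, p₀ = 0.0882.
Under exogeneity and monotonicity, PN = (p₁ − p₀) / p₁.
PN = (0.267 − 0.0882) / 0.267 = 0.1788 / 0.267 ≈ 0.6697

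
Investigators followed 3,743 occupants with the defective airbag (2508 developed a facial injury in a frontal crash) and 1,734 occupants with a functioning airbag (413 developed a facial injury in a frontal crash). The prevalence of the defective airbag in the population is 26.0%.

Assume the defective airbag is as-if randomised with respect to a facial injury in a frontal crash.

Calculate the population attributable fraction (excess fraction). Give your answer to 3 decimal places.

p₁ = P(outcome | exposed) = 2508/3743 = 0.67005
p₀ = P(outcome | unexposed) = 413/1734 = 0.23818
Overall risk P(Y=1) = π·p₁ + (1−π)·p₀ = 0.26×0.67005 + 0.74×0.23818 = 0.35046.
Under exogeneity, PAF = [P(Y=1) − p₀] / P(Y=1).
PAF = (0.35046 − 0.23818) / 0.35046 ≈ 0.3204

PAF ≈ 0.320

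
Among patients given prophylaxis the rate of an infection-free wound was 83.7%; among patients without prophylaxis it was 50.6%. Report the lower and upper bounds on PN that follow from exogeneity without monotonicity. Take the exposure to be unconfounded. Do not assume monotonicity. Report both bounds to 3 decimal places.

p₁ = 0.837, p₀ = 0.506.
Under exogeneity alone the bounds on PN are max{0,(p₁−p₀)/p₁} ≤ PN ≤ min{1,(1−p₀)/p₁}.
  lower = (p₁ − p₀)/p₁ = 0.331 / 0.837 ≈ 0.3955
  upper = min{1, (1 − p₀)/p₁} = 0.494 / 0.837 ≈ 0.5902

0.395 ≤ PN ≤ 0.590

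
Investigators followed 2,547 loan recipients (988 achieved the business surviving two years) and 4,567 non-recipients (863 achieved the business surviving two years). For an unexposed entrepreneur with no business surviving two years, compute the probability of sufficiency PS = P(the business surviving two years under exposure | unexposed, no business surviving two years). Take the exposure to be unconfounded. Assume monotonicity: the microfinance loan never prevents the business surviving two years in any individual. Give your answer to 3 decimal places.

p₁ = P(outcome | exposed) = 988/2547 = 0.38791
p₀ = P(outcome | unexposed) = 863/4567 = 0.18896
Under exogeneity and monotonicity, PS = (p₁ − p₀) / (1 − p₀).
PS = (0.38791 − 0.18896) / (1 − 0.18896) = 0.19894 / 0.81104 ≈ 0.2453

PS ≈ 0.245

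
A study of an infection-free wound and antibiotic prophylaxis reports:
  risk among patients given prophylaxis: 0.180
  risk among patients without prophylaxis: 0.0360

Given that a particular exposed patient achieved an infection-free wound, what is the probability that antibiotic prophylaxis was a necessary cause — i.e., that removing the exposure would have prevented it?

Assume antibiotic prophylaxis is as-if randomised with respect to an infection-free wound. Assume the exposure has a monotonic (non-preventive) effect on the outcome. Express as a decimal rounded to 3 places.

PN ≈ 0.800

Let p₁ = 0.18, p₀ = 0.036.
Under exogeneity and monotonicity, PN = (p₁ − p₀) / p₁.
PN = (0.18 − 0.036) / 0.18 = 0.144 / 0.18 ≈ 0.8000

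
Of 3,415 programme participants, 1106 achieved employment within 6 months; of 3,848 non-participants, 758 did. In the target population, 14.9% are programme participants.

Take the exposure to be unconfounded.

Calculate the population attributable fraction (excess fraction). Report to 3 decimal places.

PAF ≈ 0.088

p₁ = P(outcome | exposed) = 1106/3415 = 0.32387
p₀ = P(outcome | unexposed) = 758/3848 = 0.19699
Overall risk P(Y=1) = π·p₁ + (1−π)·p₀ = 0.149×0.32387 + 0.851×0.19699 = 0.21589.
Under exogeneity, PAF = [P(Y=1) − p₀] / P(Y=1).
PAF = (0.21589 − 0.19699) / 0.21589 ≈ 0.0876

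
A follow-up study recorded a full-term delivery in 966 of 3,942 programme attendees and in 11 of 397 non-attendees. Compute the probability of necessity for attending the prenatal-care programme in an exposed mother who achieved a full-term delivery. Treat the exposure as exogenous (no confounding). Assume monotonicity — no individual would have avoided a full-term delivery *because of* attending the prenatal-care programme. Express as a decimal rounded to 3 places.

PN ≈ 0.887

p₁ = P(outcome | exposed) = 966/3942 = 0.24505
p₀ = P(outcome | unexposed) = 11/397 = 0.027708
Under exogeneity and monotonicity, PN = (p₁ − p₀) / p₁.
PN = (0.24505 − 0.027708) / 0.24505 = 0.21735 / 0.24505 ≈ 0.8869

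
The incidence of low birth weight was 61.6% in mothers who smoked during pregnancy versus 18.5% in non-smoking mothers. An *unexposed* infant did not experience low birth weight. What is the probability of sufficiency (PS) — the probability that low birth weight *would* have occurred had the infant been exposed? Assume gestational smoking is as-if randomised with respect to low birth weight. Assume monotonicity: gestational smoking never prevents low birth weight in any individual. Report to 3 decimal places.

p₁ = 0.616, p₀ = 0.185.
Under exogeneity and monotonicity, PS = (p₁ − p₀) / (1 − p₀).
PS = (0.616 − 0.185) / (1 − 0.185) = 0.431 / 0.815 ≈ 0.5288

PS ≈ 0.529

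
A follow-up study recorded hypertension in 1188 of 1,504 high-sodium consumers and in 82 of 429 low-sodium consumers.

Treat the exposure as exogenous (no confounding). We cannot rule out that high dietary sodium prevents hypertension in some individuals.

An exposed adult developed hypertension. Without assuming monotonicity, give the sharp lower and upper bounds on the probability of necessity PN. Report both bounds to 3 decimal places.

0.758 ≤ PN ≤ 1.000

p₁ = P(outcome | exposed) = 1188/1504 = 0.78989
p₀ = P(outcome | unexposed) = 82/429 = 0.19114
Under exogeneity alone the bounds on PN are max{0,(p₁−p₀)/p₁} ≤ PN ≤ min{1,(1−p₀)/p₁}.
  lower = (p₁ − p₀)/p₁ = 0.59875 / 0.78989 ≈ 0.7580
  upper = min{1, (1 − p₀)/p₁} = 0.80886 / 0.78989 ≈ 1.0240 → capped at 1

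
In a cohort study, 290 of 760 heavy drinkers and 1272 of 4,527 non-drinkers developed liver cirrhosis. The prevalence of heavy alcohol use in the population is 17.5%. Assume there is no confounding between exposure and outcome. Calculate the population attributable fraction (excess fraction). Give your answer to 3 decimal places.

PAF ≈ 0.059

p₁ = P(outcome | exposed) = 290/760 = 0.38158
p₀ = P(outcome | unexposed) = 1272/4527 = 0.28098
Overall risk P(Y=1) = π·p₁ + (1−π)·p₀ = 0.175×0.38158 + 0.825×0.28098 = 0.29859.
Under exogeneity, PAF = [P(Y=1) − p₀] / P(Y=1).
PAF = (0.29859 − 0.28098) / 0.29859 ≈ 0.0590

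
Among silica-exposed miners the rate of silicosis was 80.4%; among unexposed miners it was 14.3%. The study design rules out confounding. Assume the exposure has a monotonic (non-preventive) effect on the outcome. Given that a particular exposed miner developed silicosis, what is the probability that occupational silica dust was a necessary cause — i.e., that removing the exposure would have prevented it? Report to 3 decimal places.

PN ≈ 0.822

p₁ = 0.804, p₀ = 0.143.
Under exogeneity and monotonicity, PN = (p₁ − p₀) / p₁.
PN = (0.804 − 0.143) / 0.804 = 0.661 / 0.804 ≈ 0.8221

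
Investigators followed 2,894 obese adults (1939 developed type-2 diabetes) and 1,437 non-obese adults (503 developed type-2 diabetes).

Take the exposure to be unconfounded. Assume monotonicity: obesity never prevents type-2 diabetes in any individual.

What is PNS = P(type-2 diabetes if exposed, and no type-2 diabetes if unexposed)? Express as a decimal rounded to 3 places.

PNS ≈ 0.320

p₁ = P(outcome | exposed) = 1939/2894 = 0.67001
p₀ = P(outcome | unexposed) = 503/1437 = 0.35003
Under exogeneity and monotonicity, PNS = p₁ − p₀.
PNS = 0.67001 − 0.35003 = 0.31997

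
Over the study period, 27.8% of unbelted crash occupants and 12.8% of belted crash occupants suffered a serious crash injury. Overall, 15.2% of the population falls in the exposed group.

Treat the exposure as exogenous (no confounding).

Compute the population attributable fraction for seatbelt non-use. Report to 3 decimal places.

p₁ = 0.278, p₀ = 0.128.
Overall risk P(Y=1) = π·p₁ + (1−π)·p₀ = 0.152×0.278 + 0.848×0.128 = 0.1508.
Under exogeneity, PAF = [P(Y=1) − p₀] / P(Y=1).
PAF = (0.1508 − 0.128) / 0.1508 ≈ 0.1512

PAF ≈ 0.151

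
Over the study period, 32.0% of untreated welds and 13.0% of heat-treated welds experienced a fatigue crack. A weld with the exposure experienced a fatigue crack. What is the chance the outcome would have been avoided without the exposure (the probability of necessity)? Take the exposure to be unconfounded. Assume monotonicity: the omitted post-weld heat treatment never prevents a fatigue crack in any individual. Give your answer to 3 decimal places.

p₁ = 0.32, p₀ = 0.13.
Under exogeneity and monotonicity, PN = (p₁ − p₀) / p₁.
PN = (0.32 − 0.13) / 0.32 = 0.19 / 0.32 ≈ 0.5938

PN ≈ 0.594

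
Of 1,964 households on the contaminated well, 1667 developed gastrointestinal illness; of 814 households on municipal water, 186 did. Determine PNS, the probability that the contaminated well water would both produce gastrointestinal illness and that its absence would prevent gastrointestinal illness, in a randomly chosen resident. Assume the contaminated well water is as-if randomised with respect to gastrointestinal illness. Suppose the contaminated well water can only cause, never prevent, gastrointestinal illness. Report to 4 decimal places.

p₁ = P(outcome | exposed) = 1667/1964 = 0.84878
p₀ = P(outcome | unexposed) = 186/814 = 0.2285
Under exogeneity and monotonicity, PNS = p₁ − p₀.
PNS = 0.84878 − 0.2285 = 0.62028

PNS ≈ 0.6203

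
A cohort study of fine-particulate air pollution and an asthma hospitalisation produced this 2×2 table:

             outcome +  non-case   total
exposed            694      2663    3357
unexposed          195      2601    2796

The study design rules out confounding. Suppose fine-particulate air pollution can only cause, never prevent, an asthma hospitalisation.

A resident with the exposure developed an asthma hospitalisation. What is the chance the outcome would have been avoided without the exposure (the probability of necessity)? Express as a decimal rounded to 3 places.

p₁ = P(outcome | exposed) = 694/3357 = 0.20673
p₀ = P(outcome | unexposed) = 195/2796 = 0.069742
Under exogeneity and monotonicity, PN = (p₁ − p₀)/p₁.
PN = (0.20673 − 0.069742) / 0.20673 ≈ 0.6626

PN ≈ 0.663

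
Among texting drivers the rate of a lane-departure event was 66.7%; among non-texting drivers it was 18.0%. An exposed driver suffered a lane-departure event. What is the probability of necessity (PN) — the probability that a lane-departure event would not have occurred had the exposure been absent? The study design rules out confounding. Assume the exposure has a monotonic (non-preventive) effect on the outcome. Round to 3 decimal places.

p₁ = 0.667, p₀ = 0.18.
Under exogeneity and monotonicity, PN = (p₁ − p₀) / p₁.
PN = (0.667 − 0.18) / 0.667 = 0.487 / 0.667 ≈ 0.7301

PN ≈ 0.730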